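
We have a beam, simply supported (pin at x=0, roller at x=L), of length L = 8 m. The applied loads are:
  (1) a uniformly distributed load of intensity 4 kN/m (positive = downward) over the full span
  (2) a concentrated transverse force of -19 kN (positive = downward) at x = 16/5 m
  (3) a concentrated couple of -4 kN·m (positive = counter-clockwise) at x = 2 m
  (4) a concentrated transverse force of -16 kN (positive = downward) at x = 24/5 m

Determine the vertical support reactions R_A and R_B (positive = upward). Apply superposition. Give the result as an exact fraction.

R_A = -23/10 kN, R_B = -7/10 kN

Load 1 — uniform load w=4 kN/m over full span:
  R_A = wL/2 = 4·8/2 = 16 kN
  R_B = wL/2 = 4·8/2 = 16 kN
Load 2 — point force P=-19 kN at a=16/5 m (b=L-a=24/5):
  R_A = Pb/L = (-19)·(24/5)/8 = -57/5 kN
  R_B = Pa/L = (-19)·(16/5)/8 = -38/5 kN
Load 3 — applied couple M₀=-4 kN·m at a=2 m (b=L-a=6):
  R_A = M₀/L = (-4)/8 = -1/2 kN
  R_B = -M₀/L = -(-4)/8 = 1/2 kN
Load 4 — point force P=-16 kN at a=24/5 m (b=L-a=16/5):
  R_A = Pb/L = (-16)·(16/5)/8 = -32/5 kN
  R_B = Pa/L = (-16)·(24/5)/8 = -48/5 kN
Superposition: R_A = -23/10 kN, R_B = -7/10 kN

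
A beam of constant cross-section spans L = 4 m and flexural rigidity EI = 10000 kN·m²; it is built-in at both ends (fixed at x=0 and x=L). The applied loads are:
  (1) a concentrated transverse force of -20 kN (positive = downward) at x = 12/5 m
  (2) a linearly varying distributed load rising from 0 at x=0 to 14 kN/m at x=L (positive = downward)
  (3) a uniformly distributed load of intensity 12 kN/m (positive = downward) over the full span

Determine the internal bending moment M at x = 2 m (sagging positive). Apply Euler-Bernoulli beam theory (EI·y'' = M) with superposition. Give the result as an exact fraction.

M(2) = 94/15 kN·m

Load 1 — point force P=-20 kN at a=12/5 m (b=L-a=8/5):
  M_1 = Pb²(3a+b)x/L³ - Pab²/L²  [x≤a] = (-20)·(8/5)²·(3·(12/5)+(8/5))·2/4³ - (-20)·(12/5)·(8/5)²/4² = -32/5 kN·m
Load 2 — triangular load w₀=14 kN/m (0→w₀ over full span):
  M_2 = 3w₀Lx/20 - w₀L²/30 - w₀x³/(6L) = 3·14·4·2/20 - 14·4²/30 - 14·2³/(6·4) = 14/3 kN·m
Load 3 — uniform load w=12 kN/m over full span:
  M_3 = wLx/2 - wL²/12 - wx²/2 = 12·4·2/2 - 12·4²/12 - 12·2²/2 = 8 kN·m
Superposition: M = Σ M_i = 94/15 kN·m ≈ 6.266667 kN·m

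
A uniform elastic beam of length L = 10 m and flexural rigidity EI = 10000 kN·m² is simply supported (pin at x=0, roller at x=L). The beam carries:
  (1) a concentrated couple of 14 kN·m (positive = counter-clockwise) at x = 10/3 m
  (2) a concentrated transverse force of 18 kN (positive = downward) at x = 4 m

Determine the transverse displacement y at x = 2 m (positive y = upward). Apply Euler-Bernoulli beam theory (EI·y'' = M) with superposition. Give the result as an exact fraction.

y(2) = -1117/56250 m

Load 1 — applied couple M₀=14 kN·m at a=10/3 m (b=L-a=20/3):
  y_1 = (M₀x³/(6L)+C₁x)/EI  [x≤a] with C₁=M₀(3b²-L²)/(6L)=70/9 = (14·2³/(6·10)+(70/9)·2)/10000 = 49/28125 m
Load 2 — point force P=18 kN at a=4 m (b=L-a=6):
  y_2 = -Pbx(L²-b²-x²)/(6LEI)  [x≤a] = -18·6·2·(10²-6²-2²)/(6·10·10000) = -27/1250 m
Superposition: y = Σ y_i = -1117/56250 m ≈ -0.019858 m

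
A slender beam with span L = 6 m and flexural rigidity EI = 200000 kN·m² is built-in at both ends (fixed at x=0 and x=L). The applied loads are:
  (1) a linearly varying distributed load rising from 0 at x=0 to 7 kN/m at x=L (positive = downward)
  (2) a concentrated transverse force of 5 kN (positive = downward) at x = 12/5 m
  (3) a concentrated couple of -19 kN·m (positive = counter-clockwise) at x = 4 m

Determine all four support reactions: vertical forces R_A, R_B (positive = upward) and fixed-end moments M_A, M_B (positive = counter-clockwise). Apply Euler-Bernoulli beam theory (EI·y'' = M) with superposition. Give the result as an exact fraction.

Load 1 — triangular load w₀=7 kN/m (0→w₀ over full span):
  R_A = 3w₀L/20 = 3·7·6/20 = 63/10 kN
  M_A = w₀L²/30 = 7·6²/30 = 42/5 kN·m
  R_B = 7w₀L/20 = 7·7·6/20 = 147/10 kN
  M_B = -w₀L²/20 = -7·6²/20 = -63/5 kN·m
Load 2 — point force P=5 kN at a=12/5 m (b=L-a=18/5):
  R_A = Pb²(3a+b)/L³ = 5·(18/5)²·(3·(12/5)+(18/5))/6³ = 81/25 kN
  M_A = Pab²/L² = 5·(12/5)·(18/5)²/6² = 108/25 kN·m
  R_B = Pa²(a+3b)/L³ = 5·(12/5)²·((12/5)+3·(18/5))/6³ = 44/25 kN
  M_B = -Pa²b/L² = -5·(12/5)²·(18/5)/6² = -72/25 kN·m
Load 3 — applied couple M₀=-19 kN·m at a=4 m (b=L-a=2):
  R_A = 6M₀ab/L³ = 6·(-19)·4·2/6³ = -38/9 kN
  M_A = M₀b(2a-b)/L² = (-19)·2·(2·4-2)/6² = -19/3 kN·m
  R_B = -6M₀ab/L³ = -6·(-19)·4·2/6³ = 38/9 kN
  M_B = M₀a(2b-a)/L² = (-19)·4·(2·2-4)/6² = 0 kN·m
Superposition: R_A = 2393/450 kN, M_A = 479/75 kN·m, R_B = 9307/450 kN, M_B = -387/25 kN·m

R_A = 2393/450 kN, M_A = 479/75 kN·m, R_B = 9307/450 kN, M_B = -387/25 kN·m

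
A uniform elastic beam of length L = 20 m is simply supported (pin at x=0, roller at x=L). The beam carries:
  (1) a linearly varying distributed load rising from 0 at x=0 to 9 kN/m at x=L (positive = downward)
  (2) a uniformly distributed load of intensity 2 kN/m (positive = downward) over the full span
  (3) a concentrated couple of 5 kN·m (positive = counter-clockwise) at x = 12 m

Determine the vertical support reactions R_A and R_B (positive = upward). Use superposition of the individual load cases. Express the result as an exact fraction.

R_A = 201/4 kN, R_B = 319/4 kN

Load 1 — triangular load w₀=9 kN/m (0→w₀ over full span):
  R_A = w₀L/6 = 9·20/6 = 30 kN
  R_B = w₀L/3 = 9·20/3 = 60 kN
Load 2 — uniform load w=2 kN/m over full span:
  R_A = wL/2 = 2·20/2 = 20 kN
  R_B = wL/2 = 2·20/2 = 20 kN
Load 3 — applied couple M₀=5 kN·m at a=12 m (b=L-a=8):
  R_A = M₀/L = 5/20 = 1/4 kN
  R_B = -M₀/L = -5/20 = -1/4 kN
Superposition: R_A = 201/4 kN, R_B = 319/4 kN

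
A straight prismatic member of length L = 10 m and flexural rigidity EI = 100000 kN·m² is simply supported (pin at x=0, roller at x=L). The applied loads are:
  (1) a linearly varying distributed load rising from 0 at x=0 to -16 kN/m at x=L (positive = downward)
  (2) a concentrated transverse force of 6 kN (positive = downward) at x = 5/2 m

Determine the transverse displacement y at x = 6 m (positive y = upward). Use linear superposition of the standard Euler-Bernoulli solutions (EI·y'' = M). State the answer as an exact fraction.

Load 1 — triangular load w₀=-16 kN/m (0→w₀ over full span):
  y_1 = -w₀x(7L⁴-10L²x²+3x⁴)/(360LEI) = -(-16)·6·(7·10⁴-10·10²·6²+3·6⁴)/(360·10·100000) = 2368/234375 m
Load 2 — point force P=6 kN at a=5/2 m (b=L-a=15/2):
  y_2 = -Pa(L-x)(2Lx-a²-x²)/(6LEI)  [x>a] = -6·(5/2)·(10-6)·(2·10·6-(5/2)²-6²)/(6·10·100000) = -311/400000 m
Superposition: y = Σ y_i = 279779/30000000 m ≈ 0.009326 m

y(6) = 279779/30000000 m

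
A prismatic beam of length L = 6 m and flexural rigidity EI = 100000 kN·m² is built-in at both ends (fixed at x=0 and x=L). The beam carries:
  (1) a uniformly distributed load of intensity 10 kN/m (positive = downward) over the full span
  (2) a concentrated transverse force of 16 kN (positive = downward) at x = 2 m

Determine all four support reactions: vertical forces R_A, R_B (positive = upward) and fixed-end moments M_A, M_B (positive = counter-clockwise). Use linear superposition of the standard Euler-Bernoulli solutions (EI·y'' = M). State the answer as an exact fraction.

Load 1 — uniform load w=10 kN/m over full span:
  R_A = wL/2 = 10·6/2 = 30 kN
  M_A = wL²/12 = 10·6²/12 = 30 kN·m
  R_B = wL/2 = 10·6/2 = 30 kN
  M_B = -wL²/12 = -10·6²/12 = -30 kN·m
Load 2 — point force P=16 kN at a=2 m (b=L-a=4):
  R_A = Pb²(3a+b)/L³ = 16·4²·(3·2+4)/6³ = 320/27 kN
  M_A = Pab²/L² = 16·2·4²/6² = 128/9 kN·m
  R_B = Pa²(a+3b)/L³ = 16·2²·(2+3·4)/6³ = 112/27 kN
  M_B = -Pa²b/L² = -16·2²·4/6² = -64/9 kN·m
Superposition: R_A = 1130/27 kN, M_A = 398/9 kN·m, R_B = 922/27 kN, M_B = -334/9 kN·m

R_A = 1130/27 kN, M_A = 398/9 kN·m, R_B = 922/27 kN, M_B = -334/9 kN·m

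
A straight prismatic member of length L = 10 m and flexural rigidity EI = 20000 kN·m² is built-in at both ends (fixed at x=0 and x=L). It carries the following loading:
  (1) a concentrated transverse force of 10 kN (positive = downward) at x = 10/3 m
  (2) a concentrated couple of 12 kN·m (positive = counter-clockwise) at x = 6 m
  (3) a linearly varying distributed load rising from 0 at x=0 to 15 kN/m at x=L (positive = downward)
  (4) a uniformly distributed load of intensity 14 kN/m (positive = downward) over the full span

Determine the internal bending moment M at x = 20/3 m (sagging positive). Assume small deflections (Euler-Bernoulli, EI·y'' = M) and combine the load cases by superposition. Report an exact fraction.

M(20/3) = 125002/2025 kN·m

Load 1 — point force P=10 kN at a=10/3 m (b=L-a=20/3):
  M_1 = Pa²(a+3b)(L-x)/L³ - Pa²b/L²  [x>a] = 10·(10/3)²·((10/3)+3·(20/3))·(10-(20/3))/10³ - 10·(10/3)²·(20/3)/10² = 100/81 kN·m
Load 2 — applied couple M₀=12 kN·m at a=6 m (b=L-a=4):
  M_2 = R_Ax - M_A - M₀  [x>a] with R_A=216/125, M_A=96/25 = (216/125)·(20/3) - (96/25) - 12 = -108/25 kN·m
Load 3 — triangular load w₀=15 kN/m (0→w₀ over full span):
  M_3 = 3w₀Lx/20 - w₀L²/30 - w₀x³/(6L) = 3·15·10·(20/3)/20 - 15·10²/30 - 15·(20/3)³/(6·10) = 700/27 kN·m
Load 4 — uniform load w=14 kN/m over full span:
  M_4 = wLx/2 - wL²/12 - wx²/2 = 14·10·(20/3)/2 - 14·10²/12 - 14·(20/3)²/2 = 350/9 kN·m
Superposition: M = Σ M_i = 125002/2025 kN·m ≈ 61.729383 kN·m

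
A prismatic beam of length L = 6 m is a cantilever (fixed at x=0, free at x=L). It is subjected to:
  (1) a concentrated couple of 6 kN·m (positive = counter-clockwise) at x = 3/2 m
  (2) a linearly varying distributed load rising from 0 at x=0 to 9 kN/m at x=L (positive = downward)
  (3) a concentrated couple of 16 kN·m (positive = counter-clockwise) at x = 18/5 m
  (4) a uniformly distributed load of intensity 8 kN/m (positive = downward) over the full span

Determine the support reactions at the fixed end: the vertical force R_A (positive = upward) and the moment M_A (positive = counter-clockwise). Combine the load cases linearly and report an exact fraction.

R_A = 75 kN, M_A = 230 kN·m

Load 1 — applied couple M₀=6 kN·m at a=3/2 m (b=L-a=9/2):
  R_A = 0 kN
  M_A = -M₀ = -6 kN·m
Load 2 — triangular load w₀=9 kN/m (0→w₀ over full span):
  R_A = w₀L/2 = 9·6/2 = 27 kN
  M_A = w₀L²/3 = 9·6²/3 = 108 kN·m
Load 3 — applied couple M₀=16 kN·m at a=18/5 m (b=L-a=12/5):
  R_A = 0 kN
  M_A = -M₀ = -16 kN·m
Load 4 — uniform load w=8 kN/m over full span:
  R_A = wL = 8·6 = 48 kN
  M_A = wL²/2 = 8·6²/2 = 144 kN·m
Superposition: R_A = 75 kN, M_A = 230 kN·m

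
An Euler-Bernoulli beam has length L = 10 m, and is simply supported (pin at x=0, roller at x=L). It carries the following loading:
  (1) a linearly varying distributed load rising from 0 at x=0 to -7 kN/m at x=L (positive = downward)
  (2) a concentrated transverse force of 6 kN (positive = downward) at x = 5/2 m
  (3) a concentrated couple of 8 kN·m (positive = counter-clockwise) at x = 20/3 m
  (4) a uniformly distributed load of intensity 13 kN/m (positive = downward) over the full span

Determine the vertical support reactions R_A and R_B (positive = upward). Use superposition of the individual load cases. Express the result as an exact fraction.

R_A = 1759/30 kN, R_B = 1271/30 kN

Load 1 — triangular load w₀=-7 kN/m (0→w₀ over full span):
  R_A = w₀L/6 = (-7)·10/6 = -35/3 kN
  R_B = w₀L/3 = (-7)·10/3 = -70/3 kN
Load 2 — point force P=6 kN at a=5/2 m (b=L-a=15/2):
  R_A = Pb/L = 6·(15/2)/10 = 9/2 kN
  R_B = Pa/L = 6·(5/2)/10 = 3/2 kN
Load 3 — applied couple M₀=8 kN·m at a=20/3 m (b=L-a=10/3):
  R_A = M₀/L = 8/10 = 4/5 kN
  R_B = -M₀/L = -8/10 = -4/5 kN
Load 4 — uniform load w=13 kN/m over full span:
  R_A = wL/2 = 13·10/2 = 65 kN
  R_B = wL/2 = 13·10/2 = 65 kN
Superposition: R_A = 1759/30 kN, R_B = 1271/30 kN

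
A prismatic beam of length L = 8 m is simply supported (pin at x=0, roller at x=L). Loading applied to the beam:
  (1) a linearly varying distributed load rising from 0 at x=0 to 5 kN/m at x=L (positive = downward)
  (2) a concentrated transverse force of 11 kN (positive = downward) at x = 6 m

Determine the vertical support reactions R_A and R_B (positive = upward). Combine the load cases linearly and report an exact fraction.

R_A = 113/12 kN, R_B = 259/12 kN

Load 1 — triangular load w₀=5 kN/m (0→w₀ over full span):
  R_A = w₀L/6 = 5·8/6 = 20/3 kN
  R_B = w₀L/3 = 5·8/3 = 40/3 kN
Load 2 — point force P=11 kN at a=6 m (b=L-a=2):
  R_A = Pb/L = 11·2/8 = 11/4 kN
  R_B = Pa/L = 11·6/8 = 33/4 kN
Superposition: R_A = 113/12 kN, R_B = 259/12 kN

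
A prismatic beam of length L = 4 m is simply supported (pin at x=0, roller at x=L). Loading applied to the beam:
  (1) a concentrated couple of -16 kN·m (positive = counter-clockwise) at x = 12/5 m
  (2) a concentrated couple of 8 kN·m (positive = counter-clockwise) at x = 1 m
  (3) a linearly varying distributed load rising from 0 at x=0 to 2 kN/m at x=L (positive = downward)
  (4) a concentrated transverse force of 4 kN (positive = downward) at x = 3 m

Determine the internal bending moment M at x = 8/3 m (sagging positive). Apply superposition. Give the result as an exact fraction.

M(8/3) = 592/81 kN·m

Load 1 — applied couple M₀=-16 kN·m at a=12/5 m (b=L-a=8/5):
  M_1 = M₀x/L - M₀  [x>a] = (-16)·(8/3)/4 - (-16) = 16/3 kN·m
Load 2 — applied couple M₀=8 kN·m at a=1 m (b=L-a=3):
  M_2 = M₀x/L - M₀  [x>a] = 8·(8/3)/4 - 8 = -8/3 kN·m
Load 3 — triangular load w₀=2 kN/m (0→w₀ over full span):
  M_3 = w₀Lx/6 - w₀x³/(6L) = 2·4·(8/3)/6 - 2·(8/3)³/(6·4) = 160/81 kN·m
Load 4 — point force P=4 kN at a=3 m (b=L-a=1):
  M_4 = Pbx/L  [x≤a] = 4·1·(8/3)/4 = 8/3 kN·m
Superposition: M = Σ M_i = 592/81 kN·m ≈ 7.308642 kN·m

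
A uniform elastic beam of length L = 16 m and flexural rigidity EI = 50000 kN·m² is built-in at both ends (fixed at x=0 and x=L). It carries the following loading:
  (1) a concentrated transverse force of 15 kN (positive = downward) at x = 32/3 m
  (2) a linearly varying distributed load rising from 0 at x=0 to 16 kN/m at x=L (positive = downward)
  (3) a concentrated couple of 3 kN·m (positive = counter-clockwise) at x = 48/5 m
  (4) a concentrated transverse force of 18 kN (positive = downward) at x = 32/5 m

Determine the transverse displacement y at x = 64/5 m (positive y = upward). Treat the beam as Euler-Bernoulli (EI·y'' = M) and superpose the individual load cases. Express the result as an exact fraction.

Load 1 — point force P=15 kN at a=32/3 m (b=L-a=16/3):
  y_1 = -Pa²(L-x)²(3bL-(3b+a)(L-x))/(6L³EI)  [x>a] = -15·(32/3)²·(16-(64/5))²·(3·(16/3)·16-(3·(16/3)+(32/3))·(16-(64/5)))/(6·16³·50000) = -1024/421875 m
Load 2 — triangular load w₀=16 kN/m (0→w₀ over full span):
  y_2 = -w₀x²(L-x)²(x+2L)/(120LEI) = -16·(64/5)²·(16-(64/5))²·((64/5)+2·16)/(120·16·50000) = -1835008/146484375 m
Load 3 — applied couple M₀=3 kN·m at a=48/5 m (b=L-a=32/5):
  y_3 = (R_Ax³/6 - M_Ax²/2 - M₀(x-a)²/2)/EI  [x>a] with R_A=27/100, M_A=24/25 = ((27/100)·(64/5)³/6 - (24/25)·(64/5)²/2 - 3·((64/5)-(48/5))²/2)/50000 = 72/9765625 m
Load 4 — point force P=18 kN at a=32/5 m (b=L-a=48/5):
  y_4 = -Pa²(L-x)²(3bL-(3b+a)(L-x))/(6L³EI)  [x>a] = -18·(32/5)²·(16-(64/5))²·(3·(48/5)·16-(3·(48/5)+(32/5))·(16-(64/5)))/(6·16³·50000) = -104448/48828125 m
Superposition: y = Σ y_i = -22525448/1318359375 m ≈ -0.017086 m

y(64/5) = -22525448/1318359375 m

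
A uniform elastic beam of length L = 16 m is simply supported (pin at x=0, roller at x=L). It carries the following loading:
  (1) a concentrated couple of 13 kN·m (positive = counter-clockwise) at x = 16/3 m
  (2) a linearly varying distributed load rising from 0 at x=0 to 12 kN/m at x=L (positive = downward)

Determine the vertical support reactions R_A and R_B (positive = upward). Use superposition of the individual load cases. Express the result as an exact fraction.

R_A = 525/16 kN, R_B = 1011/16 kN

Load 1 — applied couple M₀=13 kN·m at a=16/3 m (b=L-a=32/3):
  R_A = M₀/L = 13/16 kN
  R_B = -M₀/L = -13/16 kN
Load 2 — triangular load w₀=12 kN/m (0→w₀ over full span):
  R_A = w₀L/6 = 12·16/6 = 32 kN
  R_B = w₀L/3 = 12·16/3 = 64 kN
Superposition: R_A = 525/16 kN, R_B = 1011/16 kN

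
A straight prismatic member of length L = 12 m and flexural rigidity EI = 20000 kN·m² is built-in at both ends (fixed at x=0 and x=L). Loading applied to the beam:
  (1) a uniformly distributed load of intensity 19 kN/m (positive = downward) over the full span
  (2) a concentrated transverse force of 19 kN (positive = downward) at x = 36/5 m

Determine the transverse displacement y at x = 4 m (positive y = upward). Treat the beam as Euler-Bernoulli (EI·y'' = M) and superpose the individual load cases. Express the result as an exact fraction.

Load 1 — uniform load w=19 kN/m over full span:
  y_1 = -wx²(L-x)²/(24EI) = -19·4²·(12-4)²/(24·20000) = -76/1875 m
Load 2 — point force P=19 kN at a=36/5 m (b=L-a=24/5):
  y_2 = -Pb²x²(3aL-(3a+b)x)/(6L³EI)  [x≤a] = -19·(24/5)²·4²·(3·(36/5)·12-(3·(36/5)+(24/5))·4)/(6·12³·20000) = -1216/234375 m
Superposition: y = Σ y_i = -3572/78125 m ≈ -0.045722 m

y(4) = -3572/78125 m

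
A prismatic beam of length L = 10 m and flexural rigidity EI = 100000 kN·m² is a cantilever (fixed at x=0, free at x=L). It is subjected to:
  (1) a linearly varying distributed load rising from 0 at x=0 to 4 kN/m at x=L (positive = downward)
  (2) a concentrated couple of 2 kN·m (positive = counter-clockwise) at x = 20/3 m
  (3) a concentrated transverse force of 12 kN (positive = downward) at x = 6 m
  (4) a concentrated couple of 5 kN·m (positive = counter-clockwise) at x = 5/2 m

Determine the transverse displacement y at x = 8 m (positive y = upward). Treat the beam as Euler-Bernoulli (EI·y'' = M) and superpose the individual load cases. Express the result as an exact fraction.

y(8) = -6873533/180000000 m

Load 1 — triangular load w₀=4 kN/m (0→w₀ over full span):
  y_1 = (w₀Lx³/12-w₀L²x²/6-w₀x⁵/(120L))/EI = (4·10·8³/12-4·10²·8²/6-4·8⁵/(120·10))/100000 = -6256/234375 m
Load 2 — applied couple M₀=2 kN·m at a=20/3 m (b=L-a=10/3):
  y_2 = M₀a(2x-a)/(2EI)  [x>a] = 2·(20/3)·(2·8-(20/3))/(2·100000) = 7/11250 m
Load 3 — point force P=12 kN at a=6 m (b=L-a=4):
  y_3 = -Pa²(3x-a)/(6EI)  [x>a] = -12·6²·(3·8-6)/(6·100000) = -81/6250 m
Load 4 — applied couple M₀=5 kN·m at a=5/2 m (b=L-a=15/2):
  y_4 = M₀a(2x-a)/(2EI)  [x>a] = 5·(5/2)·(2·8-(5/2))/(2·100000) = 27/32000 m
Superposition: y = Σ y_i = -6873533/180000000 m ≈ -0.038186 m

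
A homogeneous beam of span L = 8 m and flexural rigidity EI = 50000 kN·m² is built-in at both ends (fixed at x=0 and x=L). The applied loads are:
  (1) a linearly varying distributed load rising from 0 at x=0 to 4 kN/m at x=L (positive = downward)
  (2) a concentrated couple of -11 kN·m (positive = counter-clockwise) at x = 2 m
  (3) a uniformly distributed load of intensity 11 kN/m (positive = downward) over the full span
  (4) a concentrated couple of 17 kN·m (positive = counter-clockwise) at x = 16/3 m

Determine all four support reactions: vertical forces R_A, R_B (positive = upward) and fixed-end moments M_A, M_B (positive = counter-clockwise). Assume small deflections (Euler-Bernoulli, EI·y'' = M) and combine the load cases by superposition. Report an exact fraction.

Load 1 — triangular load w₀=4 kN/m (0→w₀ over full span):
  R_A = 3w₀L/20 = 3·4·8/20 = 24/5 kN
  M_A = w₀L²/30 = 4·8²/30 = 128/15 kN·m
  R_B = 7w₀L/20 = 7·4·8/20 = 56/5 kN
  M_B = -w₀L²/20 = -4·8²/20 = -64/5 kN·m
Load 2 — applied couple M₀=-11 kN·m at a=2 m (b=L-a=6):
  R_A = 6M₀ab/L³ = 6·(-11)·2·6/8³ = -99/64 kN
  M_A = M₀b(2a-b)/L² = (-11)·6·(2·2-6)/8² = 33/16 kN·m
  R_B = -6M₀ab/L³ = -6·(-11)·2·6/8³ = 99/64 kN
  M_B = M₀a(2b-a)/L² = (-11)·2·(2·6-2)/8² = -55/16 kN·m
Load 3 — uniform load w=11 kN/m over full span:
  R_A = wL/2 = 11·8/2 = 44 kN
  M_A = wL²/12 = 11·8²/12 = 176/3 kN·m
  R_B = wL/2 = 11·8/2 = 44 kN
  M_B = -wL²/12 = -11·8²/12 = -176/3 kN·m
Load 4 — applied couple M₀=17 kN·m at a=16/3 m (b=L-a=8/3):
  R_A = 6M₀ab/L³ = 6·17·(16/3)·(8/3)/8³ = 17/6 kN
  M_A = M₀b(2a-b)/L² = 17·(8/3)·(2·(16/3)-(8/3))/8² = 17/3 kN·m
  R_B = -6M₀ab/L³ = -6·17·(16/3)·(8/3)/8³ = -17/6 kN
  M_B = M₀a(2b-a)/L² = 17·(16/3)·(2·(8/3)-(16/3))/8² = 0 kN·m
Superposition: R_A = 48083/960 kN, M_A = 17983/240 kN·m, R_B = 51757/960 kN, M_B = -17977/240 kN·m

R_A = 48083/960 kN, M_A = 17983/240 kN·m, R_B = 51757/960 kN, M_B = -17977/240 kN·m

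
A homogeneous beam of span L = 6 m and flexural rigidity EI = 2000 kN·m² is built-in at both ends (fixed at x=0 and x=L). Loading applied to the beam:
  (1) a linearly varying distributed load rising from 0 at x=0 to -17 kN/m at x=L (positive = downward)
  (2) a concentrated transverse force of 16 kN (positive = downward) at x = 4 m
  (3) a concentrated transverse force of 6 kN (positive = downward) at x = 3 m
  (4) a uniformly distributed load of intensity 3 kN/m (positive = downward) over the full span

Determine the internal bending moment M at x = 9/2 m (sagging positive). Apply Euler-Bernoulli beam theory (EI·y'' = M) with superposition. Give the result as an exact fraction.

M(9/2) = -1063/1440 kN·m

Load 1 — triangular load w₀=-17 kN/m (0→w₀ over full span):
  M_1 = 3w₀Lx/20 - w₀L²/30 - w₀x³/(6L) = 3·(-17)·6·(9/2)/20 - (-17)·6²/30 - (-17)·(9/2)³/(6·6) = -867/160 kN·m
Load 2 — point force P=16 kN at a=4 m (b=L-a=2):
  M_2 = Pa²(a+3b)(L-x)/L³ - Pa²b/L²  [x>a] = 16·4²·(4+3·2)·(6-(9/2))/6³ - 16·4²·2/6² = 32/9 kN·m
Load 3 — point force P=6 kN at a=3 m (b=L-a=3):
  M_3 = Pa²(a+3b)(L-x)/L³ - Pa²b/L²  [x>a] = 6·3²·(3+3·3)·(6-(9/2))/6³ - 6·3²·3/6² = 0 kN·m
Load 4 — uniform load w=3 kN/m over full span:
  M_4 = wLx/2 - wL²/12 - wx²/2 = 3·6·(9/2)/2 - 3·6²/12 - 3·(9/2)²/2 = 9/8 kN·m
Superposition: M = Σ M_i = -1063/1440 kN·m ≈ -0.738194 kN·m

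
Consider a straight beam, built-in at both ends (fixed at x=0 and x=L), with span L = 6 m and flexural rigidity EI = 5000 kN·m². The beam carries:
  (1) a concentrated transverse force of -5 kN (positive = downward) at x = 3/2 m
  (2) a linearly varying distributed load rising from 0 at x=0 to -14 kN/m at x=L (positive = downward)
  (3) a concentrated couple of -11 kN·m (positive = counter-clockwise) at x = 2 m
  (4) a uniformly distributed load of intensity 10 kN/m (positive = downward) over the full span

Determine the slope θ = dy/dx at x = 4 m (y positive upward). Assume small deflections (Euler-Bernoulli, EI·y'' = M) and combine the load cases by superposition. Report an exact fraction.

Load 1 — point force P=-5 kN at a=3/2 m (b=L-a=9/2):
  θ_1 = Pa²(L-x)(2bL-(3b+a)(L-x))/(2L³EI)  [x>a] = (-5)·(3/2)²·(6-4)·(2·(9/2)·6-(3·(9/2)+(3/2))·(6-4))/(2·6³·5000) = -1/4000 rad
Load 2 — triangular load w₀=-14 kN/m (0→w₀ over full span):
  θ_2 = -w₀(2x(L-x)(L-2x)(x+2L)+x²(L-x)²)/(120LEI) = -(-14)·(2·4·(6-4)·(6-2·4)·(4+2·6)+4²·(6-4)²)/(120·6·5000) = -49/28125 rad
Load 3 — applied couple M₀=-11 kN·m at a=2 m (b=L-a=4):
  θ_3 = (R_Ax²/2 - M_Ax - M₀(x-a))/EI  [x>a] with R_A=-22/9, M_A=0 = ((-22/9)·4²/2 - 0·4 - (-11)·(4-2))/5000 = 11/22500 rad
Load 4 — uniform load w=10 kN/m over full span:
  θ_4 = -wx(L-x)(L-2x)/(12EI) = -10·4·(6-4)·(6-2·4)/(12·5000) = 1/375 rad
Superposition: θ = Σ θ_i = 349/300000 rad ≈ 0.001163 rad

θ(4) = 349/300000 rad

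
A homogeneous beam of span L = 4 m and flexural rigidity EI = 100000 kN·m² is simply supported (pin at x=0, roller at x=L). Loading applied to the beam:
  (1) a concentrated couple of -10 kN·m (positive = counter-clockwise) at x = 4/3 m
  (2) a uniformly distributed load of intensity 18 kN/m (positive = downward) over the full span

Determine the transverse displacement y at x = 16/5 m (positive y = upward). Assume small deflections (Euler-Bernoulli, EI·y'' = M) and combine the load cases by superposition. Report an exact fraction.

y(16/5) = -13703/35156250 m

Load 1 — applied couple M₀=-10 kN·m at a=4/3 m (b=L-a=8/3):
  y_1 = (M₀x³/(6L)-M₀(x-a)²/2+C₁x)/EI  [x>a] with C₁=M₀(3b²-L²)/(6L)=-20/9 = ((-10)·(16/5)³/(6·4)-(-10)·((16/5)-(4/3))²/2+(-20/9)·(16/5))/100000 = -47/1406250 m
Load 2 — uniform load w=18 kN/m over full span:
  y_2 = -wx(L³-2Lx²+x³)/(24EI) = -18·(16/5)·(4³-2·4·(16/5)²+(16/5)³)/(24·100000) = -696/1953125 m
Superposition: y = Σ y_i = -13703/35156250 m ≈ -0.000390 m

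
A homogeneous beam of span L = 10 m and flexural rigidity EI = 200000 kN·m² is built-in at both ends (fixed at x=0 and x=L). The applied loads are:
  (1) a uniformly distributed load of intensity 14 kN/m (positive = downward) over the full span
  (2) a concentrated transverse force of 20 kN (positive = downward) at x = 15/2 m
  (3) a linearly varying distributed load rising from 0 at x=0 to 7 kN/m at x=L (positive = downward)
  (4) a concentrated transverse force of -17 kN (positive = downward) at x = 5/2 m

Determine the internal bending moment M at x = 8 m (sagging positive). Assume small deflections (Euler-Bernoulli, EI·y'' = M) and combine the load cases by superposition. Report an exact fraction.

Load 1 — uniform load w=14 kN/m over full span:
  M_1 = wLx/2 - wL²/12 - wx²/2 = 14·10·8/2 - 14·10²/12 - 14·8²/2 = -14/3 kN·m
Load 2 — point force P=20 kN at a=15/2 m (b=L-a=5/2):
  M_2 = Pa²(a+3b)(L-x)/L³ - Pa²b/L²  [x>a] = 20·(15/2)²·((15/2)+3·(5/2))·(10-8)/10³ - 20·(15/2)²·(5/2)/10² = 45/8 kN·m
Load 3 — triangular load w₀=7 kN/m (0→w₀ over full span):
  M_3 = 3w₀Lx/20 - w₀L²/30 - w₀x³/(6L) = 3·7·10·8/20 - 7·10²/30 - 7·8³/(6·10) = 14/15 kN·m
Load 4 — point force P=-17 kN at a=5/2 m (b=L-a=15/2):
  M_4 = Pa²(a+3b)(L-x)/L³ - Pa²b/L²  [x>a] = (-17)·(5/2)²·((5/2)+3·(15/2))·(10-8)/10³ - (-17)·(5/2)²·(15/2)/10² = 85/32 kN·m
Superposition: M = Σ M_i = 2183/480 kN·m ≈ 4.547917 kN·m

M(8) = 2183/480 kN·m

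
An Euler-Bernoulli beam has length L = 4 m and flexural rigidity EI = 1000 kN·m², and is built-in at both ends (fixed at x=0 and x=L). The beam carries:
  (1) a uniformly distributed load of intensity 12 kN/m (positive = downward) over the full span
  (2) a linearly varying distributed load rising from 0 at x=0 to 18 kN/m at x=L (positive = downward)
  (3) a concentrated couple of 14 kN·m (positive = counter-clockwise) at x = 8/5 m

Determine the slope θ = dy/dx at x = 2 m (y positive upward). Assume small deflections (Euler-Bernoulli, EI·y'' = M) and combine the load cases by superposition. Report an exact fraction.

Load 1 — uniform load w=12 kN/m over full span:
  θ_1 = -wx(L-x)(L-2x)/(12EI) = -12·2·(4-2)·(4-2·2)/(12·1000) = 0 rad
Load 2 — triangular load w₀=18 kN/m (0→w₀ over full span):
  θ_2 = -w₀(2x(L-x)(L-2x)(x+2L)+x²(L-x)²)/(120LEI) = -18·(2·2·(4-2)·(4-2·2)·(2+2·4)+2²·(4-2)²)/(120·4·1000) = -3/5000 rad
Load 3 — applied couple M₀=14 kN·m at a=8/5 m (b=L-a=12/5):
  θ_3 = (R_Ax²/2 - M_Ax - M₀(x-a))/EI  [x>a] with R_A=126/25, M_A=42/25 = ((126/25)·2²/2 - (42/25)·2 - 14·(2-(8/5)))/1000 = 7/6250 rad
Superposition: θ = Σ θ_i = 13/25000 rad ≈ 0.000520 rad

θ(2) = 13/25000 rad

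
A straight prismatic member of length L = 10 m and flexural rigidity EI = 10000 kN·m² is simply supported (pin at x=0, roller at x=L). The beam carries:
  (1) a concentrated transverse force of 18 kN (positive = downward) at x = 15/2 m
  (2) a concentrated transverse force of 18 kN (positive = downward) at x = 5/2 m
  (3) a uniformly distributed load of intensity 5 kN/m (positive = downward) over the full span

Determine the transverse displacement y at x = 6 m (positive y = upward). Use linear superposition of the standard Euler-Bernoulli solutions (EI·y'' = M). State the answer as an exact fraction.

Load 1 — point force P=18 kN at a=15/2 m (b=L-a=5/2):
  y_1 = -Pbx(L²-b²-x²)/(6LEI)  [x≤a] = -18·(5/2)·6·(10²-(5/2)²-6²)/(6·10·10000) = -2079/80000 m
Load 2 — point force P=18 kN at a=5/2 m (b=L-a=15/2):
  y_2 = -Pa(L-x)(2Lx-a²-x²)/(6LEI)  [x>a] = -18·(5/2)·(10-6)·(2·10·6-(5/2)²-6²)/(6·10·10000) = -933/40000 m
Load 3 — uniform load w=5 kN/m over full span:
  y_3 = -wx(L³-2Lx²+x³)/(24EI) = -5·6·(10³-2·10·6²+6³)/(24·10000) = -31/500 m
Superposition: y = Σ y_i = -1781/16000 m ≈ -0.111312 m

y(6) = -1781/16000 m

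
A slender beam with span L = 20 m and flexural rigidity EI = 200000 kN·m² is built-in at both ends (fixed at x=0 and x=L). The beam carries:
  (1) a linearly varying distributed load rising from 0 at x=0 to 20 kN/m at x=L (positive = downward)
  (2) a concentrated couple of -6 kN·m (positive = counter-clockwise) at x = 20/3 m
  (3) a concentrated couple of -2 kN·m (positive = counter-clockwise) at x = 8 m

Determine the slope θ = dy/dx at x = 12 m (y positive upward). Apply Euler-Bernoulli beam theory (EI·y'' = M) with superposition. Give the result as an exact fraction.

Load 1 — triangular load w₀=20 kN/m (0→w₀ over full span):
  θ_1 = -w₀(2x(L-x)(L-2x)(x+2L)+x²(L-x)²)/(120LEI) = -20·(2·12·(20-12)·(20-2·12)·(12+2·20)+12²·(20-12)²)/(120·20·200000) = 4/3125 rad
Load 2 — applied couple M₀=-6 kN·m at a=20/3 m (b=L-a=40/3):
  θ_2 = (R_Ax²/2 - M_Ax - M₀(x-a))/EI  [x>a] with R_A=-2/5, M_A=0 = ((-2/5)·12²/2 - 0·12 - (-6)·(12-(20/3)))/200000 = 1/62500 rad
Load 3 — applied couple M₀=-2 kN·m at a=8 m (b=L-a=12):
  θ_3 = (R_Ax²/2 - M_Ax - M₀(x-a))/EI  [x>a] with R_A=-18/125, M_A=-6/25 = ((-18/125)·12²/2 - (-6/25)·12 - (-2)·(12-8))/200000 = 1/390625 rad
Superposition: θ = Σ θ_i = 2029/1562500 rad ≈ 0.001299 rad

θ(12) = 2029/1562500 rad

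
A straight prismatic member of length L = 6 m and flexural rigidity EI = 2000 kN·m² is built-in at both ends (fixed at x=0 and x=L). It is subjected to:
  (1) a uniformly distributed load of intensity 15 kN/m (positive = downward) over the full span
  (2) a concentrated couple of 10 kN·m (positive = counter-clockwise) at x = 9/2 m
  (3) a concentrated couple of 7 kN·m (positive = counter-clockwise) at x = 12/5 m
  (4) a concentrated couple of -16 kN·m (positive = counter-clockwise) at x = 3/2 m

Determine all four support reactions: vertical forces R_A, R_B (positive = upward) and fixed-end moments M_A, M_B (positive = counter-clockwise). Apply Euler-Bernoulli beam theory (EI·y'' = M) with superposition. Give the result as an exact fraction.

Load 1 — uniform load w=15 kN/m over full span:
  R_A = wL/2 = 15·6/2 = 45 kN
  M_A = wL²/12 = 15·6²/12 = 45 kN·m
  R_B = wL/2 = 15·6/2 = 45 kN
  M_B = -wL²/12 = -15·6²/12 = -45 kN·m
Load 2 — applied couple M₀=10 kN·m at a=9/2 m (b=L-a=3/2):
  R_A = 6M₀ab/L³ = 6·10·(9/2)·(3/2)/6³ = 15/8 kN
  M_A = M₀b(2a-b)/L² = 10·(3/2)·(2·(9/2)-(3/2))/6² = 25/8 kN·m
  R_B = -6M₀ab/L³ = -6·10·(9/2)·(3/2)/6³ = -15/8 kN
  M_B = M₀a(2b-a)/L² = 10·(9/2)·(2·(3/2)-(9/2))/6² = -15/8 kN·m
Load 3 — applied couple M₀=7 kN·m at a=12/5 m (b=L-a=18/5):
  R_A = 6M₀ab/L³ = 6·7·(12/5)·(18/5)/6³ = 42/25 kN
  M_A = M₀b(2a-b)/L² = 7·(18/5)·(2·(12/5)-(18/5))/6² = 21/25 kN·m
  R_B = -6M₀ab/L³ = -6·7·(12/5)·(18/5)/6³ = -42/25 kN
  M_B = M₀a(2b-a)/L² = 7·(12/5)·(2·(18/5)-(12/5))/6² = 56/25 kN·m
Load 4 — applied couple M₀=-16 kN·m at a=3/2 m (b=L-a=9/2):
  R_A = 6M₀ab/L³ = 6·(-16)·(3/2)·(9/2)/6³ = -3 kN
  M_A = M₀b(2a-b)/L² = (-16)·(9/2)·(2·(3/2)-(9/2))/6² = 3 kN·m
  R_B = -6M₀ab/L³ = -6·(-16)·(3/2)·(9/2)/6³ = 3 kN
  M_B = M₀a(2b-a)/L² = (-16)·(3/2)·(2·(9/2)-(3/2))/6² = -5 kN·m
Superposition: R_A = 9111/200 kN, M_A = 10393/200 kN·m, R_B = 8889/200 kN, M_B = -9927/200 kN·m

R_A = 9111/200 kN, M_A = 10393/200 kN·m, R_B = 8889/200 kN, M_B = -9927/200 kN·m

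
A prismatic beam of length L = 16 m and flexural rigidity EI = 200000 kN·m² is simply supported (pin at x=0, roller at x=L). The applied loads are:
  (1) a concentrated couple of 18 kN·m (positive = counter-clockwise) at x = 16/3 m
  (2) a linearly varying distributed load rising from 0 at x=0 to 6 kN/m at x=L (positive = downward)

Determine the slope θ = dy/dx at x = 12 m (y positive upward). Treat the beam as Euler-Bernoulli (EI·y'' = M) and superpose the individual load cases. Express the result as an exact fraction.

Load 1 — applied couple M₀=18 kN·m at a=16/3 m (b=L-a=32/3):
  θ_1 = (M₀x²/(2L)-M₀(x-a)+C₁)/EI  [x>a] with C₁=M₀(3b²-L²)/(6L)=16 = (18·12²/(2·16)-18·(12-(16/3))+16)/200000 = -23/200000 rad
Load 2 — triangular load w₀=6 kN/m (0→w₀ over full span):
  θ_2 = -w₀(7L⁴-30L²x²+15x⁴)/(360LEI) = -6·(7·16⁴-30·16²·12²+15·12⁴)/(360·16·200000) = 1313/750000 rad
Superposition: θ = Σ θ_i = 4907/3000000 rad ≈ 0.001636 rad

θ(12) = 4907/3000000 rad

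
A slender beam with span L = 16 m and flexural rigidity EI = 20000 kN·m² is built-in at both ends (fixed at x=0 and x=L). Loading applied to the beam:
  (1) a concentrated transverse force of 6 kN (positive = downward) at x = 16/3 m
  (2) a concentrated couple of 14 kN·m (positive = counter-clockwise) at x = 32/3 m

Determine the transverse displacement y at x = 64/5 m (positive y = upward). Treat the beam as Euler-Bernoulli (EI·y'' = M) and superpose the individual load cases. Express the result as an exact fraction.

Load 1 — point force P=6 kN at a=16/3 m (b=L-a=32/3):
  y_1 = -Pa²(L-x)²(3bL-(3b+a)(L-x))/(6L³EI)  [x>a] = -6·(16/3)²·(16-(64/5))²·(3·(32/3)·16-(3·(32/3)+(16/3))·(16-(64/5)))/(6·16³·20000) = -2944/2109375 m
Load 2 — applied couple M₀=14 kN·m at a=32/3 m (b=L-a=16/3):
  y_2 = (R_Ax³/6 - M_Ax²/2 - M₀(x-a)²/2)/EI  [x>a] with R_A=7/6, M_A=14/3 = ((7/6)·(64/5)³/6 - (14/3)·(64/5)²/2 - 14·((64/5)-(32/3))²/2)/20000 = -224/703125 m
Superposition: y = Σ y_i = -3616/2109375 m ≈ -0.001714 m

y(64/5) = -3616/2109375 m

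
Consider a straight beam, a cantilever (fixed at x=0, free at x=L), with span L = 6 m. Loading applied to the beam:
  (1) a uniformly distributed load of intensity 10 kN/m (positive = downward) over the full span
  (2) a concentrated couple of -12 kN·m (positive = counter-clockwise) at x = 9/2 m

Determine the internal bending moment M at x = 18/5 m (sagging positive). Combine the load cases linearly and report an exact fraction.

M(18/5) = -204/5 kN·m

Load 1 — uniform load w=10 kN/m over full span:
  M_1 = -w(L-x)²/2 = -10·(6-(18/5))²/2 = -144/5 kN·m
Load 2 — applied couple M₀=-12 kN·m at a=9/2 m (b=L-a=3/2):
  M_2 = M₀  [x≤a] = (-12) = -12 kN·m
Superposition: M = Σ M_i = -204/5 kN·m ≈ -40.800000 kN·m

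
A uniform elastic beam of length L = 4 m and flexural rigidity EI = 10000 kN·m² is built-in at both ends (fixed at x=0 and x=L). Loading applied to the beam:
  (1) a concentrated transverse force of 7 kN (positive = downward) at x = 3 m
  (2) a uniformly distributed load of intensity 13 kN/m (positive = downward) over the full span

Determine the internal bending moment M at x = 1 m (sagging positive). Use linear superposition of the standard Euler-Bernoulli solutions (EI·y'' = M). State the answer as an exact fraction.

Load 1 — point force P=7 kN at a=3 m (b=L-a=1):
  M_1 = Pb²(3a+b)x/L³ - Pab²/L²  [x≤a] = 7·1²·(3·3+1)·1/4³ - 7·3·1²/4² = -7/32 kN·m
Load 2 — uniform load w=13 kN/m over full span:
  M_2 = wLx/2 - wL²/12 - wx²/2 = 13·4·1/2 - 13·4²/12 - 13·1²/2 = 13/6 kN·m
Superposition: M = Σ M_i = 187/96 kN·m ≈ 1.947917 kN·m

M(1) = 187/96 kN·m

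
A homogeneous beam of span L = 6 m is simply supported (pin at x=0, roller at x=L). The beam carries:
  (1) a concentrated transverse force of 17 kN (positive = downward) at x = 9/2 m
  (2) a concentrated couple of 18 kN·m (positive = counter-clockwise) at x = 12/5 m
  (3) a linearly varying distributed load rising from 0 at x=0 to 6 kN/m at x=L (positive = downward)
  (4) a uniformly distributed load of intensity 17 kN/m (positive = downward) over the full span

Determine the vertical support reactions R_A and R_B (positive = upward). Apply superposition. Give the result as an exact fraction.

R_A = 257/4 kN, R_B = 291/4 kN

Load 1 — point force P=17 kN at a=9/2 m (b=L-a=3/2):
  R_A = Pb/L = 17·(3/2)/6 = 17/4 kN
  R_B = Pa/L = 17·(9/2)/6 = 51/4 kN
Load 2 — applied couple M₀=18 kN·m at a=12/5 m (b=L-a=18/5):
  R_A = M₀/L = 18/6 = 3 kN
  R_B = -M₀/L = -18/6 = -3 kN
Load 3 — triangular load w₀=6 kN/m (0→w₀ over full span):
  R_A = w₀L/6 = 6·6/6 = 6 kN
  R_B = w₀L/3 = 6·6/3 = 12 kN
Load 4 — uniform load w=17 kN/m over full span:
  R_A = wL/2 = 17·6/2 = 51 kN
  R_B = wL/2 = 17·6/2 = 51 kN
Superposition: R_A = 257/4 kN, R_B = 291/4 kN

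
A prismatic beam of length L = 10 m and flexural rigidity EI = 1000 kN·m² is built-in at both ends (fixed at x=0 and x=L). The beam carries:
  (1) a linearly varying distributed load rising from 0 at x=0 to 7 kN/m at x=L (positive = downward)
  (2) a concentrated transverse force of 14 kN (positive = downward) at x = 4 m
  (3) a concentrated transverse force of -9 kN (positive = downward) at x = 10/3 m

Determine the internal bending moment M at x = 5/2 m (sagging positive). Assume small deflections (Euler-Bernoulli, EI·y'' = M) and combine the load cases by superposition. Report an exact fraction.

Load 1 — triangular load w₀=7 kN/m (0→w₀ over full span):
  M_1 = 3w₀Lx/20 - w₀L²/30 - w₀x³/(6L) = 3·7·10·(5/2)/20 - 7·10²/30 - 7·(5/2)³/(6·10) = 35/32 kN·m
Load 2 — point force P=14 kN at a=4 m (b=L-a=6):
  M_2 = Pb²(3a+b)x/L³ - Pab²/L²  [x≤a] = 14·6²·(3·4+6)·(5/2)/10³ - 14·4·6²/10² = 63/25 kN·m
Load 3 — point force P=-9 kN at a=10/3 m (b=L-a=20/3):
  M_3 = Pb²(3a+b)x/L³ - Pab²/L²  [x≤a] = (-9)·(20/3)²·(3·(10/3)+(20/3))·(5/2)/10³ - (-9)·(10/3)·(20/3)²/10² = -10/3 kN·m
Superposition: M = Σ M_i = 673/2400 kN·m ≈ 0.280417 kN·m

M(5/2) = 673/2400 kN·m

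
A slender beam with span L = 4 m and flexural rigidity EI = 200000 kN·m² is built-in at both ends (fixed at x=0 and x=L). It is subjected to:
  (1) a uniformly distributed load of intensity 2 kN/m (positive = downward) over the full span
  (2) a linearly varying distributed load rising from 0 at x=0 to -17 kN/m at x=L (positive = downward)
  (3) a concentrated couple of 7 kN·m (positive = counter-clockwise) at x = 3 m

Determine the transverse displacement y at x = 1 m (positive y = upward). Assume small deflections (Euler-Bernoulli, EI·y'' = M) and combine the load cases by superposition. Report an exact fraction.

y(1) = 433/64000000 m

Load 1 — uniform load w=2 kN/m over full span:
  y_1 = -wx²(L-x)²/(24EI) = -2·1²·(4-1)²/(24·200000) = -3/800000 m
Load 2 — triangular load w₀=-17 kN/m (0→w₀ over full span):
  y_2 = -w₀x²(L-x)²(x+2L)/(120LEI) = -(-17)·1²·(4-1)²·(1+2·4)/(120·4·200000) = 459/32000000 m
Load 3 — applied couple M₀=7 kN·m at a=3 m (b=L-a=1):
  y_3 = (R_Ax³/6 - M_Ax²/2)/EI  [x≤a] with R_A=63/32, M_A=35/16 = ((63/32)·1³/6 - (35/16)·1²/2)/200000 = -49/12800000 m
Superposition: y = Σ y_i = 433/64000000 m ≈ 0.000007 m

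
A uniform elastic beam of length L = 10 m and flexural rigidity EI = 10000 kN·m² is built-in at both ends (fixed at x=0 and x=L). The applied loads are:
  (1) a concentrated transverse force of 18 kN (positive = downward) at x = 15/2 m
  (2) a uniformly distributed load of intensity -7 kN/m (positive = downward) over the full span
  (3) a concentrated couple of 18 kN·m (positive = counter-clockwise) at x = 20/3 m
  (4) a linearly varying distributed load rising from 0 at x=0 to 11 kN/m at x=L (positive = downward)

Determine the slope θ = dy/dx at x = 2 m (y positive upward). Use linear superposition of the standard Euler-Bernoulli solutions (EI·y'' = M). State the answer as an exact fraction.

θ(2) = -211/600000 rad

Load 1 — point force P=18 kN at a=15/2 m (b=L-a=5/2):
  θ_1 = -Pb²x(2aL-(3a+b)x)/(2L³EI)  [x≤a] = -18·(5/2)²·2·(2·(15/2)·10-(3·(15/2)+(5/2))·2)/(2·10³·10000) = -9/8000 rad
Load 2 — uniform load w=-7 kN/m over full span:
  θ_2 = -wx(L-x)(L-2x)/(12EI) = -(-7)·2·(10-2)·(10-2·2)/(12·10000) = 7/1250 rad
Load 3 — applied couple M₀=18 kN·m at a=20/3 m (b=L-a=10/3):
  θ_3 = (R_Ax²/2 - M_Ax)/EI  [x≤a] with R_A=12/5, M_A=6 = ((12/5)·2²/2 - 6·2)/10000 = -9/12500 rad
Load 4 — triangular load w₀=11 kN/m (0→w₀ over full span):
  θ_4 = -w₀(2x(L-x)(L-2x)(x+2L)+x²(L-x)²)/(120LEI) = -11·(2·2·(10-2)·(10-2·2)·(2+2·10)+2²·(10-2)²)/(120·10·10000) = -77/18750 rad
Superposition: θ = Σ θ_i = -211/600000 rad ≈ -0.000352 rad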